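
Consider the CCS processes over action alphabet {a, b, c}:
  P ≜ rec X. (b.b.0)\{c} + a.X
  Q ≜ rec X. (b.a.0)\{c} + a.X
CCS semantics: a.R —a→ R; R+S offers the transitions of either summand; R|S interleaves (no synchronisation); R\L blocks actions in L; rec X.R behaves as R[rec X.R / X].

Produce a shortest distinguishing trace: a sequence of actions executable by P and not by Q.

P's transition system — 3 states:
  m0 = rec X. (b.b.0)\{c} + a.X → ··a··> m0, ··b··> m1
  m1 = (b.0)\{c} → ··b··> m2
  m2 = 0\{c} → (no moves)
Q's transition system — 3 states:
  n0 = rec X. (b.a.0)\{c} + a.X → ··a··> n0, ··b··> n1
  n1 = (a.0)\{c} → ··a··> n2
  n2 = 0\{c} → (no moves)
Trace ⟨bb⟩ through P, begin at {m0}:
  step 1 (b): {m1}
  step 2 (b): {m2}
  ✓ P
Trace ⟨bb⟩ through Q, begin at {n0}:
  step 1 (b): {n1}
  step 2 (b): ∅ (Q stuck)

bb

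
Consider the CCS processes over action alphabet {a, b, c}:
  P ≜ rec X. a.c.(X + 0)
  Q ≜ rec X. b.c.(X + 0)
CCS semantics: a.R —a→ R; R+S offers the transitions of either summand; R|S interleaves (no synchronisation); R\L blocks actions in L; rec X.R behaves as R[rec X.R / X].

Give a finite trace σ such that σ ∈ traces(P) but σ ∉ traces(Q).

LTS(P): 3 reachable states
  u0 = rec X. a.c.(X + 0) → =a=> u1
  u1 = c.((rec X. a.c.(X + 0)) + 0) → =c=> u2
  u2 = (rec X. a.c.(X + 0)) + 0 → =a=> u1
LTS(Q): 3 reachable states
  v0 = rec X. b.c.(X + 0) → =b=> v1
  v1 = c.((rec X. b.c.(X + 0)) + 0) → =c=> v2
  v2 = (rec X. b.c.(X + 0)) + 0 → =b=> v1
Run σ = ⟨a⟩ on P: start {u0}
  step 1 (a): {u1}
  — P admits the full trace.
Run σ = ⟨a⟩ on Q: start {v0}
  step 1 (a): no successor for Q

a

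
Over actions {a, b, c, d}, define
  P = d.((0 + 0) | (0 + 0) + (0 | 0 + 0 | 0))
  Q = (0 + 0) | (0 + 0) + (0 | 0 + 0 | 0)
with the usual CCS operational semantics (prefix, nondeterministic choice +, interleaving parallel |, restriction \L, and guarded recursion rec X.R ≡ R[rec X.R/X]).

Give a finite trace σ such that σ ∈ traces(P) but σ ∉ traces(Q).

d

Reachable graph of P (2 states):
  u0 = d.((0 + 0) | (0 + 0) + (0 | 0 + 0 | 0)) :: --d--▸ u1
  u1 = (0 + 0) | (0 + 0) + (0 | 0 + 0 | 0) :: ∅
Reachable graph of Q (1 states):
  v0 = (0 + 0) | (0 + 0) + (0 | 0 + 0 | 0) :: ∅
Run σ = ⟨d⟩ on P: start {u0}
  [1] d ⇒ {u1}
  ✓ P
Run σ = ⟨d⟩ on Q: start {v0}
  [1] d ⇒ ∅ (Q stuck)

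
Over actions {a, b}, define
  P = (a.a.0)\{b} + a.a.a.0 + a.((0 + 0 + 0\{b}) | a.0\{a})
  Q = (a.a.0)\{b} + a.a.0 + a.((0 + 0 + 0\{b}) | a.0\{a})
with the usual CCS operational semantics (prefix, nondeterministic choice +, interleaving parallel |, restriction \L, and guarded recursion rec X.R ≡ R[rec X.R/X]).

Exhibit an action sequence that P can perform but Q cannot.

P's transition system — 8 states:
  s0 = (a.a.0)\{b} + a.a.a.0 + a.((0 + 0 + 0\{b}) | a.0\{a}) has moves --a--▸ s1, --a--▸ s2, --a--▸ s3
  s1 = (0 + 0 + 0\{b}) | a.0\{a} has moves --a--▸ s4
  s2 = (a.0)\{b} has moves --a--▸ s5
  s3 = a.a.0 has moves --a--▸ s6
  s4 = (0 + 0 + 0\{b}) | 0\{a} has moves ∅
  s5 = 0\{b} has moves ∅
  s6 = a.0 has moves --a--▸ s7
  s7 = 0 has moves ∅
Q's transition system — 7 states:
  t0 = (a.a.0)\{b} + a.a.0 + a.((0 + 0 + 0\{b}) | a.0\{a}) has moves --a--▸ t1, --a--▸ t2, --a--▸ t3
  t1 = (0 + 0 + 0\{b}) | a.0\{a} has moves --a--▸ t4
  t2 = (a.0)\{b} has moves --a--▸ t5
  t3 = a.0 has moves --a--▸ t6
  t4 = (0 + 0 + 0\{b}) | 0\{a} has moves ∅
  t5 = 0\{b} has moves ∅
  t6 = 0 has moves ∅
Run σ = ⟨aaa⟩ on P: start {s0}
  step 1 (a): {s1, s2, s3}
  step 2 (a): {s4, s5, s6}
  step 3 (a): {s7}
  ✓ P
Run σ = ⟨aaa⟩ on Q: start {t0}
  step 1 (a): {t1, t2, t3}
  step 2 (a): {t4, t5, t6}
  step 3 (a): ∅  — Q cannot continue

aaa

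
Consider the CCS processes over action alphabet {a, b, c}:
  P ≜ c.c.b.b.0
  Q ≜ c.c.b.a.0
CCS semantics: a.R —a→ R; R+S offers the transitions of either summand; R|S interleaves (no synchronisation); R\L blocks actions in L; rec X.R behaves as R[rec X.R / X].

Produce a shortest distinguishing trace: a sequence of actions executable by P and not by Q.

ccbb

LTS(P): 5 reachable states
  s0 = c.c.b.b.0 ⊢ —c→ s1
  s1 = c.b.b.0 ⊢ —c→ s2
  s2 = b.b.0 ⊢ —b→ s3
  s3 = b.0 ⊢ —b→ s4
  s4 = 0 ⊢ (no moves)
LTS(Q): 5 reachable states
  t0 = c.c.b.a.0 ⊢ —c→ t1
  t1 = c.b.a.0 ⊢ —c→ t2
  t2 = b.a.0 ⊢ —b→ t3
  t3 = a.0 ⊢ —a→ t4
  t4 = 0 ⊢ (no moves)
Executing ccbb from P (initial set {s0}):
  after c @ step 1: {s1}
  after c @ step 2: {s2}
  after b @ step 3: {s3}
  after b @ step 4: {s4}
  P completes σ.
Executing ccbb from Q (initial set {t0}):
  after c @ step 1: {t1}
  after c @ step 2: {t2}
  after b @ step 3: {t3}
  after b @ step 4: ∅ (Q stuck)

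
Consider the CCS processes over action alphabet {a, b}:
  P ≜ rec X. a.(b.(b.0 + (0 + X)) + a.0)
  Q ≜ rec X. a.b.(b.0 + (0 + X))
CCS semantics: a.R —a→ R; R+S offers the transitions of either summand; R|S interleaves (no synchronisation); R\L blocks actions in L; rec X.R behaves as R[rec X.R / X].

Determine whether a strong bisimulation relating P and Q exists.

P's transition system — 4 states:
  u0 = rec X. a.(b.(b.0 + (0 + X)) + a.0) has moves -a-> u1
  u1 = b.(b.0 + (0 + (rec X. a.(b.(b.0 + (0 + X)) + a.0)))) + a.0 has moves -a-> u2, -b-> u3
  u2 = 0 has moves (no moves)
  u3 = b.0 + (0 + (rec X. a.(b.(b.0 + (0 + X)) + a.0))) has moves -a-> u1, -b-> u2
Q's transition system — 4 states:
  v0 = rec X. a.b.(b.0 + (0 + X)) has moves -a-> v1
  v1 = b.(b.0 + (0 + (rec X. a.b.(b.0 + (0 + X))))) has moves -b-> v2
  v2 = b.0 + (0 + (rec X. a.b.(b.0 + (0 + X)))) has moves -a-> v1, -b-> v3
  v3 = 0 has moves (no moves)
Partition-refinement fixed point:
  B0 = {u0}
  B1 = {u1}
  B2 = {u2, v3}
  B3 = {u3}
  B4 = {v0}
  B5 = {v1}
  B6 = {v2}
u0 ∈ B0, v0 ∈ B4 → different blocks

NO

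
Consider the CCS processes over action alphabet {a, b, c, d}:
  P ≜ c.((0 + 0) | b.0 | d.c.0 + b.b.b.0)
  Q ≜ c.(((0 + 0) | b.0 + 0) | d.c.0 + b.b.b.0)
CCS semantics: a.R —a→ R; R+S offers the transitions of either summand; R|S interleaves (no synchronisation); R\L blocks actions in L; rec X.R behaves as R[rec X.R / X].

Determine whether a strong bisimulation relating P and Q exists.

P's transition system — 10 states:
  p0 = c.((0 + 0) | b.0 | d.c.0 + b.b.b.0) :: =c=> p1
  p1 = (0 + 0) | b.0 | d.c.0 + b.b.b.0 :: =b=> p2, =b=> p3, =d=> p4
  p2 = (0 + 0) | 0 | d.c.0 :: =d=> p5
  p3 = b.b.0 :: =b=> p6
  p4 = (0 + 0) | b.0 | c.0 :: =b=> p5, =c=> p7
  p5 = (0 + 0) | 0 | c.0 :: =c=> p8
  p6 = b.0 :: =b=> p9
  p7 = (0 + 0) | b.0 | 0 :: =b=> p8
  p8 = (0 + 0) | 0 | 0 :: ·
  p9 = 0 :: ·
Q's transition system — 10 states:
  q0 = c.(((0 + 0) | b.0 + 0) | d.c.0 + b.b.b.0) :: =c=> q1
  q1 = ((0 + 0) | b.0 + 0) | d.c.0 + b.b.b.0 :: =b=> q2, =b=> q3, =d=> q4
  q2 = (0 + 0) | 0 | d.c.0 :: =d=> q5
  q3 = b.b.0 :: =b=> q6
  q4 = ((0 + 0) | b.0 + 0) | c.0 :: =b=> q5, =c=> q7
  q5 = (0 + 0) | 0 | c.0 :: =c=> q8
  q6 = b.0 :: =b=> q9
  q7 = ((0 + 0) | b.0 + 0) | 0 :: =b=> q8
  q8 = (0 + 0) | 0 | 0 :: ·
  q9 = 0 :: ·
Partition-refinement fixed point:
  B0 = {p0, q0}
  B1 = {p1, q1}
  B2 = {p3, q3}
  B3 = {p6, p7, q6, q7}
  B4 = {p8, p9, q8, q9}
  B5 = {p4, q4}
  B6 = {p5, q5}
  B7 = {p2, q2}
p0 ∈ B0, q0 ∈ B0 → same block

bisimilar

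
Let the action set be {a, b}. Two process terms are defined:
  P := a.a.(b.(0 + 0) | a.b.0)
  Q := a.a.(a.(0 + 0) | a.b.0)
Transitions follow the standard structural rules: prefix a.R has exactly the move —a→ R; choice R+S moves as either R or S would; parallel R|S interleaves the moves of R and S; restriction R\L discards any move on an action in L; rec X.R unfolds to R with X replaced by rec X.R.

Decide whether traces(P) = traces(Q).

Reachable graph of P (8 states):
  s0 = a.a.(b.(0 + 0) | a.b.0) ⊢ =a=> s1
  s1 = a.(b.(0 + 0) | a.b.0) ⊢ =a=> s2
  s2 = b.(0 + 0) | a.b.0 ⊢ =a=> s3, =b=> s4
  s3 = b.(0 + 0) | b.0 ⊢ =b=> s5, =b=> s6
  s4 = (0 + 0) | a.b.0 ⊢ =a=> s5
  s5 = (0 + 0) | b.0 ⊢ =b=> s7
  s6 = b.(0 + 0) | 0 ⊢ =b=> s7
  s7 = (0 + 0) | 0 ⊢ (no moves)
Reachable graph of Q (8 states):
  t0 = a.a.(a.(0 + 0) | a.b.0) ⊢ =a=> t1
  t1 = a.(a.(0 + 0) | a.b.0) ⊢ =a=> t2
  t2 = a.(0 + 0) | a.b.0 ⊢ =a=> t3, =a=> t4
  t3 = (0 + 0) | a.b.0 ⊢ =a=> t5
  t4 = a.(0 + 0) | b.0 ⊢ =a=> t5, =b=> t6
  t5 = (0 + 0) | b.0 ⊢ =b=> t7
  t6 = a.(0 + 0) | 0 ⊢ =a=> t7
  t7 = (0 + 0) | 0 ⊢ (no moves)
Executing aab from P (initial set {s0}):
  step 1 (a): {s1}
  step 2 (a): {s2}
  step 3 (b): {s4}
  P completes σ.
Executing aab from Q (initial set {t0}):
  step 1 (a): {t1}
  step 2 (a): {t2}
  step 3 (b): ∅ (Q stuck)

NO — witness ⟨aab⟩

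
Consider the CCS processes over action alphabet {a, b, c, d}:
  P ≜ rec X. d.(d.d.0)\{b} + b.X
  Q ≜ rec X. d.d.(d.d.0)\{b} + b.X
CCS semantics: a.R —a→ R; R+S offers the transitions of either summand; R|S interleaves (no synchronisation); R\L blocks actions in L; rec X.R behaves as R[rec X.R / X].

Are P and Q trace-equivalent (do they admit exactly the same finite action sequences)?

Reachable graph of P (4 states):
  u0 = rec X. d.(d.d.0)\{b} + b.X ⊢ --b--▸ u0, --d--▸ u1
  u1 = (d.d.0)\{b} ⊢ --d--▸ u2
  u2 = (d.0)\{b} ⊢ --d--▸ u3
  u3 = 0\{b} ⊢ ·
Reachable graph of Q (5 states):
  v0 = rec X. d.d.(d.d.0)\{b} + b.X ⊢ --b--▸ v0, --d--▸ v1
  v1 = d.(d.d.0)\{b} ⊢ --d--▸ v2
  v2 = (d.d.0)\{b} ⊢ --d--▸ v3
  v3 = (d.0)\{b} ⊢ --d--▸ v4
  v4 = 0\{b} ⊢ ·
Trace ⟨dddd⟩ through Q, begin at {v0}:
  step 1 (d): {v1}
  step 2 (d): {v2}
  step 3 (d): {v3}
  step 4 (d): {v4}
  Q completes σ.
Trace ⟨dddd⟩ through P, begin at {u0}:
  step 1 (d): {u1}
  step 2 (d): {u2}
  step 3 (d): {u3}
  step 4 (d): ∅  — P cannot continue

trace-distinct — witness ⟨dddd⟩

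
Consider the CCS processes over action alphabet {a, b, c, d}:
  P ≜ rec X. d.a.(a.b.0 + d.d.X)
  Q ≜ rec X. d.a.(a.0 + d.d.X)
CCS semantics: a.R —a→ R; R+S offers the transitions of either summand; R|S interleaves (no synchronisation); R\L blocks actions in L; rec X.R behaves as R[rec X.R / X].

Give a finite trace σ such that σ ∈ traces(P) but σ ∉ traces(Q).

P's transition system — 6 states:
  u0 = rec X. d.a.(a.b.0 + d.d.X) has moves ··d··> u1
  u1 = a.(a.b.0 + d.d.(rec X. d.a.(a.b.0 + d.d.X))) has moves ··a··> u2
  u2 = a.b.0 + d.d.(rec X. d.a.(a.b.0 + d.d.X)) has moves ··a··> u3, ··d··> u4
  u3 = b.0 has moves ··b··> u5
  u4 = d.(rec X. d.a.(a.b.0 + d.d.X)) has moves ··d··> u0
  u5 = 0 has moves ·
Q's transition system — 5 states:
  v0 = rec X. d.a.(a.0 + d.d.X) has moves ··d··> v1
  v1 = a.(a.0 + d.d.(rec X. d.a.(a.0 + d.d.X))) has moves ··a··> v2
  v2 = a.0 + d.d.(rec X. d.a.(a.0 + d.d.X)) has moves ··a··> v3, ··d··> v4
  v3 = 0 has moves ·
  v4 = d.(rec X. d.a.(a.0 + d.d.X)) has moves ··d··> v0
Run σ = ⟨daab⟩ on P: start {u0}
  [1] d ⇒ {u1}
  [2] a ⇒ {u2}
  [3] a ⇒ {u3}
  [4] b ⇒ {u5}
  P completes σ.
Run σ = ⟨daab⟩ on Q: start {v0}
  [1] d ⇒ {v1}
  [2] a ⇒ {v2}
  [3] a ⇒ {v3}
  [4] b ⇒ ∅ (Q stuck)

daab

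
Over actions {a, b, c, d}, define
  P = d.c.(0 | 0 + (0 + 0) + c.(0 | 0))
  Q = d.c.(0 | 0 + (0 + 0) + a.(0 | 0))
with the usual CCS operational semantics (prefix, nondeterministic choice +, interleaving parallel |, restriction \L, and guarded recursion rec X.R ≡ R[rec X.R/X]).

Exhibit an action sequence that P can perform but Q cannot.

dcc

Reachable graph of P (4 states):
  m0 = d.c.(0 | 0 + (0 + 0) + c.(0 | 0)) → -d-> m1
  m1 = c.(0 | 0 + (0 + 0) + c.(0 | 0)) → -c-> m2
  m2 = 0 | 0 + (0 + 0) + c.(0 | 0) → -c-> m3
  m3 = 0 | 0 → ∅
Reachable graph of Q (4 states):
  n0 = d.c.(0 | 0 + (0 + 0) + a.(0 | 0)) → -d-> n1
  n1 = c.(0 | 0 + (0 + 0) + a.(0 | 0)) → -c-> n2
  n2 = 0 | 0 + (0 + 0) + a.(0 | 0) → -a-> n3
  n3 = 0 | 0 → ∅
Executing dcc from P (initial set {m0}):
  [1] d ⇒ {m1}
  [2] c ⇒ {m2}
  [3] c ⇒ {m3}
  — P admits the full trace.
Executing dcc from Q (initial set {n0}):
  [1] d ⇒ {n1}
  [2] c ⇒ {n2}
  [3] c ⇒ ∅  — Q cannot continue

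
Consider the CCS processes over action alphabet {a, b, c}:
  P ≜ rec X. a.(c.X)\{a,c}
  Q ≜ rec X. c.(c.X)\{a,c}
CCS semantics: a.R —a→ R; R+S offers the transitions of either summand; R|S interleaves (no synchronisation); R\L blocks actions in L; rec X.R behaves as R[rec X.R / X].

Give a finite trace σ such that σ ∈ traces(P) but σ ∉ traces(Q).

a

Reachable graph of P (2 states):
  u0 = rec X. a.(c.X)\{a,c} ⊢ -a-> u1
  u1 = (c.(rec X. a.(c.X)\{a,c}))\{a,c} ⊢ (no moves)
Reachable graph of Q (2 states):
  v0 = rec X. c.(c.X)\{a,c} ⊢ -c-> v1
  v1 = (c.(rec X. c.(c.X)\{a,c}))\{a,c} ⊢ (no moves)
Executing a from P (initial set {u0}):
  step 1 (a): {u1}
  — P admits the full trace.
Executing a from Q (initial set {v0}):
  step 1 (a): ∅  — Q cannot continue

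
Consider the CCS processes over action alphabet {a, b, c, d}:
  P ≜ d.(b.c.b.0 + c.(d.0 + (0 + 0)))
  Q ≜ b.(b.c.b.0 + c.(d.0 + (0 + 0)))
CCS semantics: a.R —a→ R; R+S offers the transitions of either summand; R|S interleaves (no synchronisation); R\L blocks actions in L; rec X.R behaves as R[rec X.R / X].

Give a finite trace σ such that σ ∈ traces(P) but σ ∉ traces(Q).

d

Reachable graph of P (6 states):
  m0 = d.(b.c.b.0 + c.(d.0 + (0 + 0))) :: ··d··> m1
  m1 = b.c.b.0 + c.(d.0 + (0 + 0)) :: ··b··> m2, ··c··> m3
  m2 = c.b.0 :: ··c··> m4
  m3 = d.0 + (0 + 0) :: ··d··> m5
  m4 = b.0 :: ··b··> m5
  m5 = 0 :: stopped
Reachable graph of Q (6 states):
  n0 = b.(b.c.b.0 + c.(d.0 + (0 + 0))) :: ··b··> n1
  n1 = b.c.b.0 + c.(d.0 + (0 + 0)) :: ··b··> n2, ··c··> n3
  n2 = c.b.0 :: ··c··> n4
  n3 = d.0 + (0 + 0) :: ··d··> n5
  n4 = b.0 :: ··b··> n5
  n5 = 0 :: stopped
Trace ⟨d⟩ through P, begin at {m0}:
  after d @ step 1: {m1}
  P completes σ.
Trace ⟨d⟩ through Q, begin at {n0}:
  after d @ step 1: no successor for Q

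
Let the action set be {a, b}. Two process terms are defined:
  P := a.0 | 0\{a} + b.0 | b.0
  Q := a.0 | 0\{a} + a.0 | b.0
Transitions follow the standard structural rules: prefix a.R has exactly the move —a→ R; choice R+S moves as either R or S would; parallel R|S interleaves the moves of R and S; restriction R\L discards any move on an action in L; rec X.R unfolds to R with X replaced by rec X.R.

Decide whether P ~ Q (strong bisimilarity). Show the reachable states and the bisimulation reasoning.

not bisimilar

P's transition system — 5 states:
  s0 = a.0 | 0\{a} + b.0 | b.0 → ··a··> s1, ··b··> s2, ··b··> s3
  s1 = 0 | 0\{a} → stopped
  s2 = 0 | b.0 → ··b··> s4
  s3 = b.0 | 0 → ··b··> s4
  s4 = 0 | 0 → stopped
Q's transition system — 5 states:
  t0 = a.0 | 0\{a} + a.0 | b.0 → ··a··> t1, ··a··> t2, ··b··> t3
  t1 = 0 | 0\{a} → stopped
  t2 = 0 | b.0 → ··b··> t4
  t3 = a.0 | 0 → ··a··> t4
  t4 = 0 | 0 → stopped
Partition-refinement fixed point:
  B0 = {s0}
  B1 = {s2, s3, t2}
  B2 = {s1, s4, t1, t4}
  B3 = {t0}
  B4 = {t3}
s0 ∈ B0, t0 ∈ B3 → different blocks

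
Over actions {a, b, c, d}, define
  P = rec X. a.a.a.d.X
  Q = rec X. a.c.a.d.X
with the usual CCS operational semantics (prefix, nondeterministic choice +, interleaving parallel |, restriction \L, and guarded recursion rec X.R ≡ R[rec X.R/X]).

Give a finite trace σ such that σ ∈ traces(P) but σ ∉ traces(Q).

aa

P's transition system — 4 states:
  m0 = rec X. a.a.a.d.X has moves =a=> m1
  m1 = a.a.d.(rec X. a.a.a.d.X) has moves =a=> m2
  m2 = a.d.(rec X. a.a.a.d.X) has moves =a=> m3
  m3 = d.(rec X. a.a.a.d.X) has moves =d=> m0
Q's transition system — 4 states:
  n0 = rec X. a.c.a.d.X has moves =a=> n1
  n1 = c.a.d.(rec X. a.c.a.d.X) has moves =c=> n2
  n2 = a.d.(rec X. a.c.a.d.X) has moves =a=> n3
  n3 = d.(rec X. a.c.a.d.X) has moves =d=> n0
Executing aa from P (initial set {m0}):
  [1] a ⇒ {m1}
  [2] a ⇒ {m2}
  — P admits the full trace.
Executing aa from Q (initial set {n0}):
  [1] a ⇒ {n1}
  [2] a ⇒ ∅ (Q stuck)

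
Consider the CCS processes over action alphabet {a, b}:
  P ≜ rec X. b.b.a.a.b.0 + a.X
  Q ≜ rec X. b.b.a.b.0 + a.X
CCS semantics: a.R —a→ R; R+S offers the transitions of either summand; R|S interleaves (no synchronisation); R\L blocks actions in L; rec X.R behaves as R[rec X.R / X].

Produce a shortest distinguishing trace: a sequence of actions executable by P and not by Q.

LTS(P): 6 reachable states
  u0 = rec X. b.b.a.a.b.0 + a.X → =a=> u0, =b=> u1
  u1 = b.a.a.b.0 → =b=> u2
  u2 = a.a.b.0 → =a=> u3
  u3 = a.b.0 → =a=> u4
  u4 = b.0 → =b=> u5
  u5 = 0 → (no moves)
LTS(Q): 5 reachable states
  v0 = rec X. b.b.a.b.0 + a.X → =a=> v0, =b=> v1
  v1 = b.a.b.0 → =b=> v2
  v2 = a.b.0 → =a=> v3
  v3 = b.0 → =b=> v4
  v4 = 0 → (no moves)
Executing bbaa from P (initial set {u0}):
  [1] b ⇒ {u1}
  [2] b ⇒ {u2}
  [3] a ⇒ {u3}
  [4] a ⇒ {u4}
  ✓ P
Executing bbaa from Q (initial set {v0}):
  [1] b ⇒ {v1}
  [2] b ⇒ {v2}
  [3] a ⇒ {v3}
  [4] a ⇒ ∅ (Q stuck)

bbaa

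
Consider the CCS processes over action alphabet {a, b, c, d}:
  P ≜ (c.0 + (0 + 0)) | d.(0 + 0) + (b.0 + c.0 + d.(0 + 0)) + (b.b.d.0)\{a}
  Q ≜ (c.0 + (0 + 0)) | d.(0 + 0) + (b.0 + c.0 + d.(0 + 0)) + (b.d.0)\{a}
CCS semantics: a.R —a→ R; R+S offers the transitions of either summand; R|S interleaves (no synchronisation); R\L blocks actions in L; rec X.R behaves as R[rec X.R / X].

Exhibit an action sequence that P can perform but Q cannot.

Reachable graph of P (9 states):
  p0 = (c.0 + (0 + 0)) | d.(0 + 0) + (b.0 + c.0 + d.(0 + 0)) + (b.b.d.0)\{a} | -b-> p1, -b-> p2, -c-> p2, -c-> p3, -d-> p4, -d-> p5
  p1 = (b.d.0)\{a} | -b-> p6
  p2 = 0 | stopped
  p3 = 0 | d.(0 + 0) | -d-> p7
  p4 = (c.0 + (0 + 0)) | (0 + 0) | -c-> p7
  p5 = 0 + 0 | stopped
  p6 = (d.0)\{a} | -d-> p8
  p7 = 0 | (0 + 0) | stopped
  p8 = 0\{a} | stopped
Reachable graph of Q (8 states):
  q0 = (c.0 + (0 + 0)) | d.(0 + 0) + (b.0 + c.0 + d.(0 + 0)) + (b.d.0)\{a} | -b-> q1, -b-> q2, -c-> q2, -c-> q3, -d-> q4, -d-> q5
  q1 = (d.0)\{a} | -d-> q6
  q2 = 0 | stopped
  q3 = 0 | d.(0 + 0) | -d-> q7
  q4 = (c.0 + (0 + 0)) | (0 + 0) | -c-> q7
  q5 = 0 + 0 | stopped
  q6 = 0\{a} | stopped
  q7 = 0 | (0 + 0) | stopped
Run σ = ⟨bb⟩ on P: start {p0}
  [1] b ⇒ {p1, p2}
  [2] b ⇒ {p6}
  P completes σ.
Run σ = ⟨bb⟩ on Q: start {q0}
  [1] b ⇒ {q1, q2}
  [2] b ⇒ ∅ (Q stuck)

bb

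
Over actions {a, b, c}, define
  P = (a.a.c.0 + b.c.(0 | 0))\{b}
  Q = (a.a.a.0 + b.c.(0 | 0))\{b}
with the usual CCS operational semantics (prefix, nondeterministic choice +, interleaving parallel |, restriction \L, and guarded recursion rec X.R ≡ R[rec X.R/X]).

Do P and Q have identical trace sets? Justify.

LTS(P): 4 reachable states
  s0 = (a.a.c.0 + b.c.(0 | 0))\{b} | —a→ s1
  s1 = (a.c.0)\{b} | —a→ s2
  s2 = (c.0)\{b} | —c→ s3
  s3 = 0\{b} | stopped
LTS(Q): 4 reachable states
  t0 = (a.a.a.0 + b.c.(0 | 0))\{b} | —a→ t1
  t1 = (a.a.0)\{b} | —a→ t2
  t2 = (a.0)\{b} | —a→ t3
  t3 = 0\{b} | stopped
Trace ⟨aac⟩ through P, begin at {s0}:
  [1] a ⇒ {s1}
  [2] a ⇒ {s2}
  [3] c ⇒ {s3}
  ✓ P
Trace ⟨aac⟩ through Q, begin at {t0}:
  [1] a ⇒ {t1}
  [2] a ⇒ {t2}
  [3] c ⇒ no successor for Q

trace-distinct — witness ⟨aac⟩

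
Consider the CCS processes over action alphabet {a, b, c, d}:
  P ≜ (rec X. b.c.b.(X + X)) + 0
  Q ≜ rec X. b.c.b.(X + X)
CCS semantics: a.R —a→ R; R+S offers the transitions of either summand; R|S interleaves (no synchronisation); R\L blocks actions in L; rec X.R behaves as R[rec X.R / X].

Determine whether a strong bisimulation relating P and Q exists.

P ~ Q

LTS(P): 4 reachable states
  s0 = (rec X. b.c.b.(X + X)) + 0 | ··b··> s1
  s1 = c.b.((rec X. b.c.b.(X + X)) + (rec X. b.c.b.(X + X))) | ··c··> s2
  s2 = b.((rec X. b.c.b.(X + X)) + (rec X. b.c.b.(X + X))) | ··b··> s3
  s3 = (rec X. b.c.b.(X + X)) + (rec X. b.c.b.(X + X)) | ··b··> s1
LTS(Q): 4 reachable states
  t0 = rec X. b.c.b.(X + X) | ··b··> t1
  t1 = c.b.((rec X. b.c.b.(X + X)) + (rec X. b.c.b.(X + X))) | ··c··> t2
  t2 = b.((rec X. b.c.b.(X + X)) + (rec X. b.c.b.(X + X))) | ··b··> t3
  t3 = (rec X. b.c.b.(X + X)) + (rec X. b.c.b.(X + X)) | ··b··> t1
Partition-refinement fixed point:
  B0 = {s0, s3, t0, t3}
  B1 = {s1, t1}
  B2 = {s2, t2}
s0 ∈ B0, t0 ∈ B0 → same block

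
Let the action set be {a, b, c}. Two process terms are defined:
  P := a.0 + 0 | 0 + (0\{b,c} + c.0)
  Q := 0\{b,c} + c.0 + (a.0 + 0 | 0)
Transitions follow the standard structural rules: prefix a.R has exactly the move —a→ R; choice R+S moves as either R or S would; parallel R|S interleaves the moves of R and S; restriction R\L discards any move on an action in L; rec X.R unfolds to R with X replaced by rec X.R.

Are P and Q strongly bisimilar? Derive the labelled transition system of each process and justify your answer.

bisimilar

P's transition system — 2 states:
  u0 = a.0 + 0 | 0 + (0\{b,c} + c.0) ⊢ =a=> u1, =c=> u1
  u1 = 0 ⊢ ·
Q's transition system — 2 states:
  v0 = 0\{b,c} + c.0 + (a.0 + 0 | 0) ⊢ =a=> v1, =c=> v1
  v1 = 0 ⊢ ·
Coarsest stable partition (strong bisimilarity classes):
  B0 = {u0, v0}
  B1 = {u1, v1}
u0 ∈ B0, v0 ∈ B0 → same block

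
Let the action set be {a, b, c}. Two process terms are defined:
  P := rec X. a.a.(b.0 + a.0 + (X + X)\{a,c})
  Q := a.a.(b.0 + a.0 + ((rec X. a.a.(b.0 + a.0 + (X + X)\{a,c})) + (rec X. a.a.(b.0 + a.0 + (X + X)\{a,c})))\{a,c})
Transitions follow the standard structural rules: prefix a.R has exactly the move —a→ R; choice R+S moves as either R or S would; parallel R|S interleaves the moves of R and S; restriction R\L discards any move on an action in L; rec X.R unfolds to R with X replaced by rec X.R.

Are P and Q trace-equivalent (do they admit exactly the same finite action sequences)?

traces(P) = traces(Q)

Reachable graph of P (4 states):
  p0 = rec X. a.a.(b.0 + a.0 + (X + X)\{a,c}) has moves =a=> p1
  p1 = a.(b.0 + a.0 + ((rec X. a.a.(b.0 + a.0 + (X + X)\{a,c})) + (rec X. a.a.(b.0 + a.0 + (X + X)\{a,c})))\{a,c}) has moves =a=> p2
  p2 = b.0 + a.0 + ((rec X. a.a.(b.0 + a.0 + (X + X)\{a,c})) + (rec X. a.a.(b.0 + a.0 + (X + X)\{a,c})))\{a,c} has moves =a=> p3, =b=> p3
  p3 = 0 has moves (no moves)
Reachable graph of Q (4 states):
  q0 = a.a.(b.0 + a.0 + ((rec X. a.a.(b.0 + a.0 + (X + X)\{a,c})) + (rec X. a.a.(b.0 + a.0 + (X + X)\{a,c})))\{a,c}) has moves =a=> q1
  q1 = a.(b.0 + a.0 + ((rec X. a.a.(b.0 + a.0 + (X + X)\{a,c})) + (rec X. a.a.(b.0 + a.0 + (X + X)\{a,c})))\{a,c}) has moves =a=> q2
  q2 = b.0 + a.0 + ((rec X. a.a.(b.0 + a.0 + (X + X)\{a,c})) + (rec X. a.a.(b.0 + a.0 + (X + X)\{a,c})))\{a,c} has moves =a=> q3, =b=> q3
  q3 = 0 has moves (no moves)
Coarsest stable partition (strong bisimilarity classes):
  B0 = {p0, q0}
  B1 = {p1, q1}
  B2 = {p2, q2}
  B3 = {p3, q3}
p0 ∈ B0, q0 ∈ B0 → same block
Bisimilar ⇒ trace-equivalent.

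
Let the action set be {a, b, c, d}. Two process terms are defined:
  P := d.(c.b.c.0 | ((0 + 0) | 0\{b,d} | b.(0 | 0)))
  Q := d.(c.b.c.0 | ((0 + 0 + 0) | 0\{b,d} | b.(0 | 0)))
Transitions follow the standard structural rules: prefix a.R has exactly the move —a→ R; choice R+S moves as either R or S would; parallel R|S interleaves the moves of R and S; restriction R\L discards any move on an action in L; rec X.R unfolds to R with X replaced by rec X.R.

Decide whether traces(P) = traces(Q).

LTS(P): 9 reachable states
  p0 = d.(c.b.c.0 | ((0 + 0) | 0\{b,d} | b.(0 | 0))) ⊢ =d=> p1
  p1 = c.b.c.0 | ((0 + 0) | 0\{b,d} | b.(0 | 0)) ⊢ =b=> p2, =c=> p3
  p2 = c.b.c.0 | ((0 + 0) | 0\{b,d} | (0 | 0)) ⊢ =c=> p4
  p3 = b.c.0 | ((0 + 0) | 0\{b,d} | b.(0 | 0)) ⊢ =b=> p4, =b=> p5
  p4 = b.c.0 | ((0 + 0) | 0\{b,d} | (0 | 0)) ⊢ =b=> p6
  p5 = c.0 | ((0 + 0) | 0\{b,d} | b.(0 | 0)) ⊢ =b=> p6, =c=> p7
  p6 = c.0 | ((0 + 0) | 0\{b,d} | (0 | 0)) ⊢ =c=> p8
  p7 = 0 | ((0 + 0) | 0\{b,d} | b.(0 | 0)) ⊢ =b=> p8
  p8 = 0 | ((0 + 0) | 0\{b,d} | (0 | 0)) ⊢ deadlocked
LTS(Q): 9 reachable states
  q0 = d.(c.b.c.0 | ((0 + 0 + 0) | 0\{b,d} | b.(0 | 0))) ⊢ =d=> q1
  q1 = c.b.c.0 | ((0 + 0 + 0) | 0\{b,d} | b.(0 | 0)) ⊢ =b=> q2, =c=> q3
  q2 = c.b.c.0 | ((0 + 0 + 0) | 0\{b,d} | (0 | 0)) ⊢ =c=> q4
  q3 = b.c.0 | ((0 + 0 + 0) | 0\{b,d} | b.(0 | 0)) ⊢ =b=> q4, =b=> q5
  q4 = b.c.0 | ((0 + 0 + 0) | 0\{b,d} | (0 | 0)) ⊢ =b=> q6
  q5 = c.0 | ((0 + 0 + 0) | 0\{b,d} | b.(0 | 0)) ⊢ =b=> q6, =c=> q7
  q6 = c.0 | ((0 + 0 + 0) | 0\{b,d} | (0 | 0)) ⊢ =c=> q8
  q7 = 0 | ((0 + 0 + 0) | 0\{b,d} | b.(0 | 0)) ⊢ =b=> q8
  q8 = 0 | ((0 + 0 + 0) | 0\{b,d} | (0 | 0)) ⊢ deadlocked
Partition-refinement fixed point:
  B0 = {p0, q0}
  B1 = {p1, q1}
  B2 = {p2, q2}
  B3 = {p4, q4}
  B4 = {p6, q6}
  B5 = {p8, q8}
  B6 = {p3, q3}
  B7 = {p5, q5}
  B8 = {p7, q7}
p0 ∈ B0, q0 ∈ B0 → same block
Bisimilar ⇒ trace-equivalent.

YES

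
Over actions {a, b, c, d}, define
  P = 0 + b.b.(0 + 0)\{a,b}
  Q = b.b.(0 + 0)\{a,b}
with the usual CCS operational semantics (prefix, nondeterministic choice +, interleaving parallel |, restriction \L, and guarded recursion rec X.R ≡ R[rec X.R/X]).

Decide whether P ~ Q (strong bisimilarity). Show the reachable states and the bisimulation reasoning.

LTS(P): 3 reachable states
  u0 = 0 + b.b.(0 + 0)\{a,b} ⊢ =b=> u1
  u1 = b.(0 + 0)\{a,b} ⊢ =b=> u2
  u2 = (0 + 0)\{a,b} ⊢ stopped
LTS(Q): 3 reachable states
  v0 = b.b.(0 + 0)\{a,b} ⊢ =b=> v1
  v1 = b.(0 + 0)\{a,b} ⊢ =b=> v2
  v2 = (0 + 0)\{a,b} ⊢ stopped
Coarsest stable partition (strong bisimilarity classes):
  B0 = {u0, v0}
  B1 = {u1, v1}
  B2 = {u2, v2}
u0 ∈ B0, v0 ∈ B0 → same block

YES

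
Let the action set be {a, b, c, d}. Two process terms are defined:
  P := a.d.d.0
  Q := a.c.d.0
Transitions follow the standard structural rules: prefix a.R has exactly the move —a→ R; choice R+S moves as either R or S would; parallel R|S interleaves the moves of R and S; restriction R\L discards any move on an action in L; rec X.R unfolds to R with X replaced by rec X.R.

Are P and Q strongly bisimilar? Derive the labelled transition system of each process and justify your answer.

NO

LTS(P): 4 reachable states
  u0 = a.d.d.0 → --a--▸ u1
  u1 = d.d.0 → --d--▸ u2
  u2 = d.0 → --d--▸ u3
  u3 = 0 → stopped
LTS(Q): 4 reachable states
  v0 = a.c.d.0 → --a--▸ v1
  v1 = c.d.0 → --c--▸ v2
  v2 = d.0 → --d--▸ v3
  v3 = 0 → stopped
Bisimilarity quotient blocks:
  B0 = {u0}
  B1 = {u1}
  B2 = {u2, v2}
  B3 = {u3, v3}
  B4 = {v0}
  B5 = {v1}
u0 ∈ B0, v0 ∈ B4 → different blocks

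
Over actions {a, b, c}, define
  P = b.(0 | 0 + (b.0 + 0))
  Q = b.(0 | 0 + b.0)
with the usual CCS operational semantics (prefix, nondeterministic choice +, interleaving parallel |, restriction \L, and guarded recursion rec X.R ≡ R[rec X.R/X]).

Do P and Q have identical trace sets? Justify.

traces(P) = traces(Q)

LTS(P): 3 reachable states
  p0 = b.(0 | 0 + (b.0 + 0)) ⊢ —b→ p1
  p1 = 0 | 0 + (b.0 + 0) ⊢ —b→ p2
  p2 = 0 ⊢ (no moves)
LTS(Q): 3 reachable states
  q0 = b.(0 | 0 + b.0) ⊢ —b→ q1
  q1 = 0 | 0 + b.0 ⊢ —b→ q2
  q2 = 0 ⊢ (no moves)
Coarsest stable partition (strong bisimilarity classes):
  B0 = {p0, q0}
  B1 = {p1, q1}
  B2 = {p2, q2}
p0 ∈ B0, q0 ∈ B0 → same block
Bisimilar ⇒ trace-equivalent.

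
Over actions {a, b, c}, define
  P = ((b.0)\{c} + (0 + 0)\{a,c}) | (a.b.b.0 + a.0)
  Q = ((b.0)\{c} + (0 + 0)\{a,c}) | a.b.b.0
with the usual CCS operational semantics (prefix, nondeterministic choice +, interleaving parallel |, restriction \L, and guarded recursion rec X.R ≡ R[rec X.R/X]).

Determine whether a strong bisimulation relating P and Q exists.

P's transition system — 8 states:
  u0 = ((b.0)\{c} + (0 + 0)\{a,c}) | (a.b.b.0 + a.0) | -a-> u1, -a-> u2, -b-> u3
  u1 = ((b.0)\{c} + (0 + 0)\{a,c}) | 0 | -b-> u4
  u2 = ((b.0)\{c} + (0 + 0)\{a,c}) | b.b.0 | -b-> u5, -b-> u6
  u3 = 0\{c} | (a.b.b.0 + a.0) | -a-> u4, -a-> u6
  u4 = 0\{c} | 0 | (no moves)
  u5 = ((b.0)\{c} + (0 + 0)\{a,c}) | b.0 | -b-> u1, -b-> u7
  u6 = 0\{c} | b.b.0 | -b-> u7
  u7 = 0\{c} | b.0 | -b-> u4
Q's transition system — 8 states:
  v0 = ((b.0)\{c} + (0 + 0)\{a,c}) | a.b.b.0 | -a-> v1, -b-> v2
  v1 = ((b.0)\{c} + (0 + 0)\{a,c}) | b.b.0 | -b-> v3, -b-> v4
  v2 = 0\{c} | a.b.b.0 | -a-> v4
  v3 = ((b.0)\{c} + (0 + 0)\{a,c}) | b.0 | -b-> v5, -b-> v6
  v4 = 0\{c} | b.b.0 | -b-> v6
  v5 = ((b.0)\{c} + (0 + 0)\{a,c}) | 0 | -b-> v7
  v6 = 0\{c} | b.0 | -b-> v7
  v7 = 0\{c} | 0 | (no moves)
Coarsest stable partition (strong bisimilarity classes):
  B0 = {u0}
  B1 = {u1, u7, v5, v6}
  B2 = {u4, v7}
  B3 = {u3}
  B4 = {u5, u6, v3, v4}
  B5 = {u2, v1}
  B6 = {v0}
  B7 = {v2}
u0 ∈ B0, v0 ∈ B6 → different blocks

not bisimilar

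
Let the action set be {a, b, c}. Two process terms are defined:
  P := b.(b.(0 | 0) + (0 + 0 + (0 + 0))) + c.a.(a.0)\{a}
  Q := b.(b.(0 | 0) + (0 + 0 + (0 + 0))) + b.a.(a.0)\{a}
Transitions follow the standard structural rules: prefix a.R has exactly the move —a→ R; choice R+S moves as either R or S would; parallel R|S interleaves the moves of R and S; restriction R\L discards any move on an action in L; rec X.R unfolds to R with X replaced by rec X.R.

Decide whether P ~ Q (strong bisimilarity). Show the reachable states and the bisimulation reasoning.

Reachable graph of P (5 states):
  u0 = b.(b.(0 | 0) + (0 + 0 + (0 + 0))) + c.a.(a.0)\{a} has moves ··b··> u1, ··c··> u2
  u1 = b.(0 | 0) + (0 + 0 + (0 + 0)) has moves ··b··> u3
  u2 = a.(a.0)\{a} has moves ··a··> u4
  u3 = 0 | 0 has moves ·
  u4 = (a.0)\{a} has moves ·
Reachable graph of Q (5 states):
  v0 = b.(b.(0 | 0) + (0 + 0 + (0 + 0))) + b.a.(a.0)\{a} has moves ··b··> v1, ··b··> v2
  v1 = a.(a.0)\{a} has moves ··a··> v3
  v2 = b.(0 | 0) + (0 + 0 + (0 + 0)) has moves ··b··> v4
  v3 = (a.0)\{a} has moves ·
  v4 = 0 | 0 has moves ·
Bisimilarity quotient blocks:
  B0 = {u0}
  B1 = {u1, v2}
  B2 = {u3, u4, v3, v4}
  B3 = {u2, v1}
  B4 = {v0}
u0 ∈ B0, v0 ∈ B4 → different blocks

P ≁ Q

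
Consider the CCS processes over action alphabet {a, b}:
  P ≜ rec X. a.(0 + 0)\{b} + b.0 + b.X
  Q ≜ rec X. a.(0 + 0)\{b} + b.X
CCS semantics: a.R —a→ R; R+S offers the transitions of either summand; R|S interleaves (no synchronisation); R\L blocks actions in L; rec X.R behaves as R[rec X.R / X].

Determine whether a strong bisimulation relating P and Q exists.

not bisimilar

P's transition system — 3 states:
  s0 = rec X. a.(0 + 0)\{b} + b.0 + b.X → ··a··> s1, ··b··> s0, ··b··> s2
  s1 = (0 + 0)\{b} → ∅
  s2 = 0 → ∅
Q's transition system — 2 states:
  t0 = rec X. a.(0 + 0)\{b} + b.X → ··a··> t1, ··b··> t0
  t1 = (0 + 0)\{b} → ∅
Coarsest stable partition (strong bisimilarity classes):
  B0 = {s0}
  B1 = {s1, s2, t1}
  B2 = {t0}
s0 ∈ B0, t0 ∈ B2 → different blocks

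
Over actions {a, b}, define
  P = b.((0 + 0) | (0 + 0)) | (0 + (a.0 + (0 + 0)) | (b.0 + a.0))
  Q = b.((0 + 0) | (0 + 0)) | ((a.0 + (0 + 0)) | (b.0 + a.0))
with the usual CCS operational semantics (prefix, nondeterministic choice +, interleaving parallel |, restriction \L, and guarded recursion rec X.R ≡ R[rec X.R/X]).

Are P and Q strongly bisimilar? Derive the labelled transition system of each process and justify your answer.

LTS(P): 8 reachable states
  p0 = b.((0 + 0) | (0 + 0)) | (0 + (a.0 + (0 + 0)) | (b.0 + a.0)) has moves --a--▸ p1, --a--▸ p2, --b--▸ p1, --b--▸ p3
  p1 = b.((0 + 0) | (0 + 0)) | ((a.0 + (0 + 0)) | 0) has moves --a--▸ p4, --b--▸ p5
  p2 = b.((0 + 0) | (0 + 0)) | (0 | (b.0 + a.0)) has moves --a--▸ p4, --b--▸ p4, --b--▸ p6
  p3 = (0 + 0) | (0 + 0) | (0 + (a.0 + (0 + 0)) | (b.0 + a.0)) has moves --a--▸ p5, --a--▸ p6, --b--▸ p5
  p4 = b.((0 + 0) | (0 + 0)) | (0 | 0) has moves --b--▸ p7
  p5 = (0 + 0) | (0 + 0) | ((a.0 + (0 + 0)) | 0) has moves --a--▸ p7
  p6 = (0 + 0) | (0 + 0) | (0 | (b.0 + a.0)) has moves --a--▸ p7, --b--▸ p7
  p7 = (0 + 0) | (0 + 0) | (0 | 0) has moves stopped
LTS(Q): 8 reachable states
  q0 = b.((0 + 0) | (0 + 0)) | ((a.0 + (0 + 0)) | (b.0 + a.0)) has moves --a--▸ q1, --a--▸ q2, --b--▸ q1, --b--▸ q3
  q1 = b.((0 + 0) | (0 + 0)) | ((a.0 + (0 + 0)) | 0) has moves --a--▸ q4, --b--▸ q5
  q2 = b.((0 + 0) | (0 + 0)) | (0 | (b.0 + a.0)) has moves --a--▸ q4, --b--▸ q4, --b--▸ q6
  q3 = (0 + 0) | (0 + 0) | ((a.0 + (0 + 0)) | (b.0 + a.0)) has moves --a--▸ q5, --a--▸ q6, --b--▸ q5
  q4 = b.((0 + 0) | (0 + 0)) | (0 | 0) has moves --b--▸ q7
  q5 = (0 + 0) | (0 + 0) | ((a.0 + (0 + 0)) | 0) has moves --a--▸ q7
  q6 = (0 + 0) | (0 + 0) | (0 | (b.0 + a.0)) has moves --a--▸ q7, --b--▸ q7
  q7 = (0 + 0) | (0 + 0) | (0 | 0) has moves stopped
Partition-refinement fixed point:
  B0 = {p0, q0}
  B1 = {p1, q1}
  B2 = {p4, q4}
  B3 = {p7, q7}
  B4 = {p5, q5}
  B5 = {p3, q3}
  B6 = {p6, q6}
  B7 = {p2, q2}
p0 ∈ B0, q0 ∈ B0 → same block

YES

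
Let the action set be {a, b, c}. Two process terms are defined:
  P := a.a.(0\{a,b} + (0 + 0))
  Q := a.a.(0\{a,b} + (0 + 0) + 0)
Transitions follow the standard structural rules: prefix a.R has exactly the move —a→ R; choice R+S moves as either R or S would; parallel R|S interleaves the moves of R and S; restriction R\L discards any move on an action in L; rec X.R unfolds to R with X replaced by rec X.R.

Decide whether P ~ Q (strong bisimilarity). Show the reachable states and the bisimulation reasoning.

bisimilar

LTS(P): 3 reachable states
  m0 = a.a.(0\{a,b} + (0 + 0)) has moves --a--▸ m1
  m1 = a.(0\{a,b} + (0 + 0)) has moves --a--▸ m2
  m2 = 0\{a,b} + (0 + 0) has moves deadlocked
LTS(Q): 3 reachable states
  n0 = a.a.(0\{a,b} + (0 + 0) + 0) has moves --a--▸ n1
  n1 = a.(0\{a,b} + (0 + 0) + 0) has moves --a--▸ n2
  n2 = 0\{a,b} + (0 + 0) + 0 has moves deadlocked
Coarsest stable partition (strong bisimilarity classes):
  B0 = {m0, n0}
  B1 = {m1, n1}
  B2 = {m2, n2}
m0 ∈ B0, n0 ∈ B0 → same block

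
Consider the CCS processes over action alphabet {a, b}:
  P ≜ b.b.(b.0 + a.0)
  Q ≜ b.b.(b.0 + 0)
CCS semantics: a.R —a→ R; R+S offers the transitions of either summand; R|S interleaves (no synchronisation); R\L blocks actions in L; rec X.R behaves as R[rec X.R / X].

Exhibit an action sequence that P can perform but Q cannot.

bba

Reachable graph of P (4 states):
  s0 = b.b.(b.0 + a.0) has moves —b→ s1
  s1 = b.(b.0 + a.0) has moves —b→ s2
  s2 = b.0 + a.0 has moves —a→ s3, —b→ s3
  s3 = 0 has moves ∅
Reachable graph of Q (4 states):
  t0 = b.b.(b.0 + 0) has moves —b→ t1
  t1 = b.(b.0 + 0) has moves —b→ t2
  t2 = b.0 + 0 has moves —b→ t3
  t3 = 0 has moves ∅
Trace ⟨bba⟩ through P, begin at {s0}:
  after b @ step 1: {s1}
  after b @ step 2: {s2}
  after a @ step 3: {s3}
  — P admits the full trace.
Trace ⟨bba⟩ through Q, begin at {t0}:
  after b @ step 1: {t1}
  after b @ step 2: {t2}
  after a @ step 3: ∅  — Q cannot continue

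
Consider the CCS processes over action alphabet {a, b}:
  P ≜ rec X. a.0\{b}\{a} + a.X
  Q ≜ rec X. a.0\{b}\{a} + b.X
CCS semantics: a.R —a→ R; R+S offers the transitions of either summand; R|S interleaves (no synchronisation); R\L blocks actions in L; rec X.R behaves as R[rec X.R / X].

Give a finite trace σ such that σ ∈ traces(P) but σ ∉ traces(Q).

LTS(P): 2 reachable states
  u0 = rec X. a.0\{b}\{a} + a.X has moves -a-> u0, -a-> u1
  u1 = 0\{b}\{a} has moves ·
LTS(Q): 2 reachable states
  v0 = rec X. a.0\{b}\{a} + b.X has moves -a-> v1, -b-> v0
  v1 = 0\{b}\{a} has moves ·
Run σ = ⟨aa⟩ on P: start {u0}
  [1] a ⇒ {u0, u1}
  [2] a ⇒ {u0, u1}
  P completes σ.
Run σ = ⟨aa⟩ on Q: start {v0}
  [1] a ⇒ {v1}
  [2] a ⇒ ∅ (Q stuck)

aa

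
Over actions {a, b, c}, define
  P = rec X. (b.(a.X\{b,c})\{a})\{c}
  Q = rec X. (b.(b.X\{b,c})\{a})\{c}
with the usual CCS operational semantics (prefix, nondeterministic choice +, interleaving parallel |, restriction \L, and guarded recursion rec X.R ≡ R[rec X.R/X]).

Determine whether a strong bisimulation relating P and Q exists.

NO

Reachable graph of P (2 states):
  u0 = rec X. (b.(a.X\{b,c})\{a})\{c} has moves --b--▸ u1
  u1 = (a.(rec X. (b.(a.X\{b,c})\{a})\{c})\{b,c})\{a}\{c} has moves (no moves)
Reachable graph of Q (3 states):
  v0 = rec X. (b.(b.X\{b,c})\{a})\{c} has moves --b--▸ v1
  v1 = (b.(rec X. (b.(b.X\{b,c})\{a})\{c})\{b,c})\{a}\{c} has moves --b--▸ v2
  v2 = (rec X. (b.(b.X\{b,c})\{a})\{c})\{b,c}\{a}\{c} has moves (no moves)
Coarsest stable partition (strong bisimilarity classes):
  B0 = {u0, v1}
  B1 = {u1, v2}
  B2 = {v0}
u0 ∈ B0, v0 ∈ B2 → different blocks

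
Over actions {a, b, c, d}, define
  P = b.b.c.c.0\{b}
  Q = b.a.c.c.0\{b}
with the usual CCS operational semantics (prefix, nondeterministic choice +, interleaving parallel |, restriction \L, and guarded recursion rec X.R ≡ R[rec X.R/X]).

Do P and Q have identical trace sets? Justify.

LTS(P): 5 reachable states
  u0 = b.b.c.c.0\{b} has moves =b=> u1
  u1 = b.c.c.0\{b} has moves =b=> u2
  u2 = c.c.0\{b} has moves =c=> u3
  u3 = c.0\{b} has moves =c=> u4
  u4 = 0\{b} has moves (no moves)
LTS(Q): 5 reachable states
  v0 = b.a.c.c.0\{b} has moves =b=> v1
  v1 = a.c.c.0\{b} has moves =a=> v2
  v2 = c.c.0\{b} has moves =c=> v3
  v3 = c.0\{b} has moves =c=> v4
  v4 = 0\{b} has moves (no moves)
Run σ = ⟨bb⟩ on P: start {u0}
  step 1 (b): {u1}
  step 2 (b): {u2}
  P completes σ.
Run σ = ⟨bb⟩ on Q: start {v0}
  step 1 (b): {v1}
  step 2 (b): ∅  — Q cannot continue

traces(P) ≠ traces(Q) — witness ⟨bb⟩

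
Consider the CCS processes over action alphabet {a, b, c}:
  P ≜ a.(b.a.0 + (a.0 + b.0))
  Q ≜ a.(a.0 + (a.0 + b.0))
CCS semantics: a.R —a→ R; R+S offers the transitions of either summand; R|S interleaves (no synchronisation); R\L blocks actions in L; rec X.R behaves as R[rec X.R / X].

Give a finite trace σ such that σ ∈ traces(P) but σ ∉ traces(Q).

aba

P's transition system — 4 states:
  m0 = a.(b.a.0 + (a.0 + b.0)) | =a=> m1
  m1 = b.a.0 + (a.0 + b.0) | =a=> m2, =b=> m2, =b=> m3
  m2 = 0 | stopped
  m3 = a.0 | =a=> m2
Q's transition system — 3 states:
  n0 = a.(a.0 + (a.0 + b.0)) | =a=> n1
  n1 = a.0 + (a.0 + b.0) | =a=> n2, =b=> n2
  n2 = 0 | stopped
Run σ = ⟨aba⟩ on P: start {m0}
  after a @ step 1: {m1}
  after b @ step 2: {m2, m3}
  after a @ step 3: {m2}
  P completes σ.
Run σ = ⟨aba⟩ on Q: start {n0}
  after a @ step 1: {n1}
  after b @ step 2: {n2}
  after a @ step 3: ∅ (Q stuck)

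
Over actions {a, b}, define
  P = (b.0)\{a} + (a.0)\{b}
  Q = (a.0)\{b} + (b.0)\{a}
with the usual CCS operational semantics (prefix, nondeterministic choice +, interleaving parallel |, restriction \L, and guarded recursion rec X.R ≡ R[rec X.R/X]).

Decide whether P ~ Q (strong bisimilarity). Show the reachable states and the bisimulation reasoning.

P ~ Q

Reachable graph of P (3 states):
  u0 = (b.0)\{a} + (a.0)\{b} → -a-> u1, -b-> u2
  u1 = 0\{b} → (no moves)
  u2 = 0\{a} → (no moves)
Reachable graph of Q (3 states):
  v0 = (a.0)\{b} + (b.0)\{a} → -a-> v1, -b-> v2
  v1 = 0\{b} → (no moves)
  v2 = 0\{a} → (no moves)
Partition-refinement fixed point:
  B0 = {u0, v0}
  B1 = {u1, u2, v1, v2}
u0 ∈ B0, v0 ∈ B0 → same block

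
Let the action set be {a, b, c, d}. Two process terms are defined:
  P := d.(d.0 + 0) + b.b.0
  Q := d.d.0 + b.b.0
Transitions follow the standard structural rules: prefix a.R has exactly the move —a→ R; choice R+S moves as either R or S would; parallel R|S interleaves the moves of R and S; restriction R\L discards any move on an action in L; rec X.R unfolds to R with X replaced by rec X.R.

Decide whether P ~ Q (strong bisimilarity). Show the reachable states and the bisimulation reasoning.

Reachable graph of P (4 states):
  s0 = d.(d.0 + 0) + b.b.0 ⊢ -b-> s1, -d-> s2
  s1 = b.0 ⊢ -b-> s3
  s2 = d.0 + 0 ⊢ -d-> s3
  s3 = 0 ⊢ ·
Reachable graph of Q (4 states):
  t0 = d.d.0 + b.b.0 ⊢ -b-> t1, -d-> t2
  t1 = b.0 ⊢ -b-> t3
  t2 = d.0 ⊢ -d-> t3
  t3 = 0 ⊢ ·
Bisimilarity quotient blocks:
  B0 = {s0, t0}
  B1 = {s1, t1}
  B2 = {s3, t3}
  B3 = {s2, t2}
s0 ∈ B0, t0 ∈ B0 → same block

P ~ Q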